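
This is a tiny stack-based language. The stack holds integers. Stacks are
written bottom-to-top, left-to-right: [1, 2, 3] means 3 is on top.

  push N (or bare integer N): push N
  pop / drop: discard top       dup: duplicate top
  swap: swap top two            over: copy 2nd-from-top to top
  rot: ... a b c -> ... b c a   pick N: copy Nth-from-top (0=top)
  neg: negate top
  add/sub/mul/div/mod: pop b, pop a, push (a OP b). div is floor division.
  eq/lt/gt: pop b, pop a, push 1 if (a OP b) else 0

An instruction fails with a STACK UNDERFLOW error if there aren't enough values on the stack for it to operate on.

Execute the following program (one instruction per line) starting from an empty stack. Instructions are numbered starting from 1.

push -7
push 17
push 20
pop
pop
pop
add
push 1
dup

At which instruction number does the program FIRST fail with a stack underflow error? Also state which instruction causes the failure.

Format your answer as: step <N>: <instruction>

Answer: step 7: add

Derivation:
Step 1 ('push -7'): stack = [-7], depth = 1
Step 2 ('push 17'): stack = [-7, 17], depth = 2
Step 3 ('push 20'): stack = [-7, 17, 20], depth = 3
Step 4 ('pop'): stack = [-7, 17], depth = 2
Step 5 ('pop'): stack = [-7], depth = 1
Step 6 ('pop'): stack = [], depth = 0
Step 7 ('add'): needs 2 value(s) but depth is 0 — STACK UNDERFLOW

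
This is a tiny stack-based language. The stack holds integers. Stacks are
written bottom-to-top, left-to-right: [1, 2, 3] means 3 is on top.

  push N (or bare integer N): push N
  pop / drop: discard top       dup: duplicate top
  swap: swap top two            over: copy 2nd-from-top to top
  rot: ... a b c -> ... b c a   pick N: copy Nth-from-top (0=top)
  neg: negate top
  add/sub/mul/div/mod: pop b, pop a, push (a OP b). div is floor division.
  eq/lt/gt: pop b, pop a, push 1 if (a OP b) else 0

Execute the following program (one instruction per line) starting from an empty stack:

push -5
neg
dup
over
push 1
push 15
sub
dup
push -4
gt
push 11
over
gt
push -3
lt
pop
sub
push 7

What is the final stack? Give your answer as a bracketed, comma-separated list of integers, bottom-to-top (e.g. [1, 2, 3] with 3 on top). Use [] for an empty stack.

Answer: [5, 5, 5, -14, 7]

Derivation:
After 'push -5': [-5]
After 'neg': [5]
After 'dup': [5, 5]
After 'over': [5, 5, 5]
After 'push 1': [5, 5, 5, 1]
After 'push 15': [5, 5, 5, 1, 15]
After 'sub': [5, 5, 5, -14]
After 'dup': [5, 5, 5, -14, -14]
After 'push -4': [5, 5, 5, -14, -14, -4]
After 'gt': [5, 5, 5, -14, 0]
After 'push 11': [5, 5, 5, -14, 0, 11]
After 'over': [5, 5, 5, -14, 0, 11, 0]
After 'gt': [5, 5, 5, -14, 0, 1]
After 'push -3': [5, 5, 5, -14, 0, 1, -3]
After 'lt': [5, 5, 5, -14, 0, 0]
After 'pop': [5, 5, 5, -14, 0]
After 'sub': [5, 5, 5, -14]
After 'push 7': [5, 5, 5, -14, 7]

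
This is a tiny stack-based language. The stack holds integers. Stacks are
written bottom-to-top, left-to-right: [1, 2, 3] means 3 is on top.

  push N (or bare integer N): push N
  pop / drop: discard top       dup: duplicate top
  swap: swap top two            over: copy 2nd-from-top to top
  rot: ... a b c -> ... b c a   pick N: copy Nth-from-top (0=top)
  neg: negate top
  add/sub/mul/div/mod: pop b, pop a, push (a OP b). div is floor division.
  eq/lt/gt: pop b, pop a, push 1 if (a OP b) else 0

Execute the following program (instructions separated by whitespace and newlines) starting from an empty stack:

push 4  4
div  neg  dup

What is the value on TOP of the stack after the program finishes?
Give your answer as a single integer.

Answer: -1

Derivation:
After 'push 4': [4]
After 'push 4': [4, 4]
After 'div': [1]
After 'neg': [-1]
After 'dup': [-1, -1]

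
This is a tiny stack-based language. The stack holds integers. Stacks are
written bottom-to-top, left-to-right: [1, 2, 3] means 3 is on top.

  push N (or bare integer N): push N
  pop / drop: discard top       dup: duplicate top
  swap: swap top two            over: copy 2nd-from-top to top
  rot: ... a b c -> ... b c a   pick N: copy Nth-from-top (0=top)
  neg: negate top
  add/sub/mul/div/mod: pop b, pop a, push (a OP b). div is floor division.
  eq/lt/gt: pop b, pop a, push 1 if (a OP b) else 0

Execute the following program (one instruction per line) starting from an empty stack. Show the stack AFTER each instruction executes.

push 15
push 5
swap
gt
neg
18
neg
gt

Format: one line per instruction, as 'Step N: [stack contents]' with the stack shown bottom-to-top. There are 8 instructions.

Step 1: [15]
Step 2: [15, 5]
Step 3: [5, 15]
Step 4: [0]
Step 5: [0]
Step 6: [0, 18]
Step 7: [0, -18]
Step 8: [1]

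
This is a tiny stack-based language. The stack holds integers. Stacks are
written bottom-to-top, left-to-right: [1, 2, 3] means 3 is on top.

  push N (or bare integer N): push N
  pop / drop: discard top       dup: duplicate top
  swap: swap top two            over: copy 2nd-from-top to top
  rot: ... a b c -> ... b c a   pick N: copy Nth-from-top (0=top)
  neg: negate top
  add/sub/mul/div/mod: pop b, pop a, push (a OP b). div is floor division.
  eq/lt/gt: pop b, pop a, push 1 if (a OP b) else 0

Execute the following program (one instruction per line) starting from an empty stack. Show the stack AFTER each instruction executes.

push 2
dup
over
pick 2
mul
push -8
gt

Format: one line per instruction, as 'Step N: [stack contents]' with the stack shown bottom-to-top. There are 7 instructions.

Step 1: [2]
Step 2: [2, 2]
Step 3: [2, 2, 2]
Step 4: [2, 2, 2, 2]
Step 5: [2, 2, 4]
Step 6: [2, 2, 4, -8]
Step 7: [2, 2, 1]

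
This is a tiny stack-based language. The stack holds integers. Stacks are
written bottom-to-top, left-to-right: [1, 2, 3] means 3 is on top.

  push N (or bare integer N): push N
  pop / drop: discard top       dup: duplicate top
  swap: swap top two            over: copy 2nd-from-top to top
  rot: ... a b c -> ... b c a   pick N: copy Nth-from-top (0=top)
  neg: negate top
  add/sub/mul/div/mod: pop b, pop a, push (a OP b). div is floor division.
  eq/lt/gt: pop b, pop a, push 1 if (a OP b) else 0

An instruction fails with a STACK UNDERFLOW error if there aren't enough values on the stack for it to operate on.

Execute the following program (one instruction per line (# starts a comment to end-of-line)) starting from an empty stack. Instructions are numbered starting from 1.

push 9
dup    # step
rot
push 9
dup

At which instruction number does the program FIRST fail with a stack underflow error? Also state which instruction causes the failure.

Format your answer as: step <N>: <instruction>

Answer: step 3: rot

Derivation:
Step 1 ('push 9'): stack = [9], depth = 1
Step 2 ('dup'): stack = [9, 9], depth = 2
Step 3 ('rot'): needs 3 value(s) but depth is 2 — STACK UNDERFLOW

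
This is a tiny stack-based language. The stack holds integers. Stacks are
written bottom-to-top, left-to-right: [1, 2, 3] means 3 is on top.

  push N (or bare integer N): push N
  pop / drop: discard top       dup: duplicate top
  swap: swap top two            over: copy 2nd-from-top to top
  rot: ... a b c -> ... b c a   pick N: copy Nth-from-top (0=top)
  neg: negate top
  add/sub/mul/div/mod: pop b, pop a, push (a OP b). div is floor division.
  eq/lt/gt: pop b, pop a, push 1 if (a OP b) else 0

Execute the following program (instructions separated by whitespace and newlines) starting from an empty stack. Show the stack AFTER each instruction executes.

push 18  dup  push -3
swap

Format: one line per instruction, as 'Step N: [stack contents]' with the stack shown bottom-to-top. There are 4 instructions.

Step 1: [18]
Step 2: [18, 18]
Step 3: [18, 18, -3]
Step 4: [18, -3, 18]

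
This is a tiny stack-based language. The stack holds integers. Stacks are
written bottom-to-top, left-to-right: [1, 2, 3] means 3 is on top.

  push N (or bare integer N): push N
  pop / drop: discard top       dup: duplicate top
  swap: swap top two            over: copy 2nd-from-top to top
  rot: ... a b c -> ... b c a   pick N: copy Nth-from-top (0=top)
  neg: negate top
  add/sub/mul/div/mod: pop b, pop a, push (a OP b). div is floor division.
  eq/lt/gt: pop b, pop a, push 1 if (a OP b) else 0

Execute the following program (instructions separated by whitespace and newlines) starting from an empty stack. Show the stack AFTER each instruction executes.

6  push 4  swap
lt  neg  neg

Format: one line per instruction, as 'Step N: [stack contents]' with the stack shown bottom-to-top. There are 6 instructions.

Step 1: [6]
Step 2: [6, 4]
Step 3: [4, 6]
Step 4: [1]
Step 5: [-1]
Step 6: [1]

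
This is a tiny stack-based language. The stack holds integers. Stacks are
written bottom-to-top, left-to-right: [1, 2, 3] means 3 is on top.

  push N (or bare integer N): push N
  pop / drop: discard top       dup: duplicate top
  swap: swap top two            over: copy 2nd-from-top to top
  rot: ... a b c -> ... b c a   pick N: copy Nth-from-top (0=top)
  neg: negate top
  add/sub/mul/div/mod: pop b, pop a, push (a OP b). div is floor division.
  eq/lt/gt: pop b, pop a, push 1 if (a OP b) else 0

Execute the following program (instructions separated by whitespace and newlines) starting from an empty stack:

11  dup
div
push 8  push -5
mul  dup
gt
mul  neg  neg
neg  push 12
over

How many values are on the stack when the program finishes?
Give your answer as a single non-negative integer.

After 'push 11': stack = [11] (depth 1)
After 'dup': stack = [11, 11] (depth 2)
After 'div': stack = [1] (depth 1)
After 'push 8': stack = [1, 8] (depth 2)
After 'push -5': stack = [1, 8, -5] (depth 3)
After 'mul': stack = [1, -40] (depth 2)
After 'dup': stack = [1, -40, -40] (depth 3)
After 'gt': stack = [1, 0] (depth 2)
After 'mul': stack = [0] (depth 1)
After 'neg': stack = [0] (depth 1)
After 'neg': stack = [0] (depth 1)
After 'neg': stack = [0] (depth 1)
After 'push 12': stack = [0, 12] (depth 2)
After 'over': stack = [0, 12, 0] (depth 3)

Answer: 3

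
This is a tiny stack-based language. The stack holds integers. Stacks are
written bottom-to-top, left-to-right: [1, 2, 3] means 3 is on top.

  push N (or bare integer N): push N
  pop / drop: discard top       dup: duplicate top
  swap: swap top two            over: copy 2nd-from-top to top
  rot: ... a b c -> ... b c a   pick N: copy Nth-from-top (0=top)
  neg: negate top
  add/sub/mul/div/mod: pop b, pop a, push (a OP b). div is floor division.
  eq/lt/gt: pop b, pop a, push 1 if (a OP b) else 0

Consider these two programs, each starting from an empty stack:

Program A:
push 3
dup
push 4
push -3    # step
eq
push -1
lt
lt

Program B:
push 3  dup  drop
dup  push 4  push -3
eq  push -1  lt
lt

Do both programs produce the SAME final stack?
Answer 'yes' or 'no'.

Program A trace:
  After 'push 3': [3]
  After 'dup': [3, 3]
  After 'push 4': [3, 3, 4]
  After 'push -3': [3, 3, 4, -3]
  After 'eq': [3, 3, 0]
  After 'push -1': [3, 3, 0, -1]
  After 'lt': [3, 3, 0]
  After 'lt': [3, 0]
Program A final stack: [3, 0]

Program B trace:
  After 'push 3': [3]
  After 'dup': [3, 3]
  After 'drop': [3]
  After 'dup': [3, 3]
  After 'push 4': [3, 3, 4]
  After 'push -3': [3, 3, 4, -3]
  After 'eq': [3, 3, 0]
  After 'push -1': [3, 3, 0, -1]
  After 'lt': [3, 3, 0]
  After 'lt': [3, 0]
Program B final stack: [3, 0]
Same: yes

Answer: yes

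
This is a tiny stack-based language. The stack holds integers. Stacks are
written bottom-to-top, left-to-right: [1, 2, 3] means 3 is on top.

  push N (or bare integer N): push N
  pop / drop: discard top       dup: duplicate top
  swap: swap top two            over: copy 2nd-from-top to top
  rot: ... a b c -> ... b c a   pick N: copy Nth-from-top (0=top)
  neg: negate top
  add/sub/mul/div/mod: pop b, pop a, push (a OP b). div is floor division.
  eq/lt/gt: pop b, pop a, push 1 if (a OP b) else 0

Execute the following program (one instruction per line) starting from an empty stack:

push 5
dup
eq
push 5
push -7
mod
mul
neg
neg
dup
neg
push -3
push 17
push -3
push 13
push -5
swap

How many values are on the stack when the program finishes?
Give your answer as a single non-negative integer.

Answer: 7

Derivation:
After 'push 5': stack = [5] (depth 1)
After 'dup': stack = [5, 5] (depth 2)
After 'eq': stack = [1] (depth 1)
After 'push 5': stack = [1, 5] (depth 2)
After 'push -7': stack = [1, 5, -7] (depth 3)
After 'mod': stack = [1, -2] (depth 2)
After 'mul': stack = [-2] (depth 1)
After 'neg': stack = [2] (depth 1)
After 'neg': stack = [-2] (depth 1)
After 'dup': stack = [-2, -2] (depth 2)
After 'neg': stack = [-2, 2] (depth 2)
After 'push -3': stack = [-2, 2, -3] (depth 3)
After 'push 17': stack = [-2, 2, -3, 17] (depth 4)
After 'push -3': stack = [-2, 2, -3, 17, -3] (depth 5)
After 'push 13': stack = [-2, 2, -3, 17, -3, 13] (depth 6)
After 'push -5': stack = [-2, 2, -3, 17, -3, 13, -5] (depth 7)
After 'swap': stack = [-2, 2, -3, 17, -3, -5, 13] (depth 7)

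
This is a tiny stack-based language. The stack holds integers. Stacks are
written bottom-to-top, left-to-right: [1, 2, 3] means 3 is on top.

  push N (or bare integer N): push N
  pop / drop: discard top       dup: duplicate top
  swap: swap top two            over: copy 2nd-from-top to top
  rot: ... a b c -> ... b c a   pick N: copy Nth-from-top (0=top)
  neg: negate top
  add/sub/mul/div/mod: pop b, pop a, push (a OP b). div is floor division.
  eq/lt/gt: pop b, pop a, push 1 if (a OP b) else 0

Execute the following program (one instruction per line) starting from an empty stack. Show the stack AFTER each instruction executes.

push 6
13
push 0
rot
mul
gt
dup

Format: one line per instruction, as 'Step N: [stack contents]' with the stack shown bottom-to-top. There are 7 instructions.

Step 1: [6]
Step 2: [6, 13]
Step 3: [6, 13, 0]
Step 4: [13, 0, 6]
Step 5: [13, 0]
Step 6: [1]
Step 7: [1, 1]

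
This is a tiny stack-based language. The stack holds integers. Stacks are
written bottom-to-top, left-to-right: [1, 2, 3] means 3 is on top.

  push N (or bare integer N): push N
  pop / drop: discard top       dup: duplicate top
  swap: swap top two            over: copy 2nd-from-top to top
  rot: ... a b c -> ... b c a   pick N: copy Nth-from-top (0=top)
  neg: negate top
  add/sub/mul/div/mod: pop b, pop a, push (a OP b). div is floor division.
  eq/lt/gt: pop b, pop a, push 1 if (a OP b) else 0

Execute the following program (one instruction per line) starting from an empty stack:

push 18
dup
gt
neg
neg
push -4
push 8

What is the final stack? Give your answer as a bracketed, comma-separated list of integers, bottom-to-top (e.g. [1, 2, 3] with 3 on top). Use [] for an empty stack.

After 'push 18': [18]
After 'dup': [18, 18]
After 'gt': [0]
After 'neg': [0]
After 'neg': [0]
After 'push -4': [0, -4]
After 'push 8': [0, -4, 8]

Answer: [0, -4, 8]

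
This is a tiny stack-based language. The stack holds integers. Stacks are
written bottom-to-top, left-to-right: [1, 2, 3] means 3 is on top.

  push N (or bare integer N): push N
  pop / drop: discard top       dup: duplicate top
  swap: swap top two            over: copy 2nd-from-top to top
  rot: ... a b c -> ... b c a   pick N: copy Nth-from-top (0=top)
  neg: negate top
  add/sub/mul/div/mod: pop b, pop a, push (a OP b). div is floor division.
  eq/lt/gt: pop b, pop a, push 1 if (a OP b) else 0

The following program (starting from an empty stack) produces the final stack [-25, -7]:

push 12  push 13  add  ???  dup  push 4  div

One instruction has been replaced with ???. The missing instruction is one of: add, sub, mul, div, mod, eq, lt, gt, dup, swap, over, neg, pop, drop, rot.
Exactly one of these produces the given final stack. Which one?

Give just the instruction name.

Answer: neg

Derivation:
Stack before ???: [25]
Stack after ???:  [-25]
The instruction that transforms [25] -> [-25] is: neg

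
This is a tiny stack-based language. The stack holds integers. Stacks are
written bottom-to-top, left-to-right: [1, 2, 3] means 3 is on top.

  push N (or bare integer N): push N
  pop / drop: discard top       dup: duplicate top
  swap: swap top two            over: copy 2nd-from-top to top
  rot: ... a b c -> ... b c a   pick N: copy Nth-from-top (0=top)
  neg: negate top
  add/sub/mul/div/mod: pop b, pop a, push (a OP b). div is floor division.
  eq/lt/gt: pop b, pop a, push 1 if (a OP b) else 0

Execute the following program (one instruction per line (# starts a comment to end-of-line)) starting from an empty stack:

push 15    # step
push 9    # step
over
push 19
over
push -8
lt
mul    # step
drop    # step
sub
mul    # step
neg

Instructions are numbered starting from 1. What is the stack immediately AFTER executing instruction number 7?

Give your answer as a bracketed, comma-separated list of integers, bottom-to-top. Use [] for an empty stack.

Answer: [15, 9, 15, 19, 0]

Derivation:
Step 1 ('push 15'): [15]
Step 2 ('push 9'): [15, 9]
Step 3 ('over'): [15, 9, 15]
Step 4 ('push 19'): [15, 9, 15, 19]
Step 5 ('over'): [15, 9, 15, 19, 15]
Step 6 ('push -8'): [15, 9, 15, 19, 15, -8]
Step 7 ('lt'): [15, 9, 15, 19, 0]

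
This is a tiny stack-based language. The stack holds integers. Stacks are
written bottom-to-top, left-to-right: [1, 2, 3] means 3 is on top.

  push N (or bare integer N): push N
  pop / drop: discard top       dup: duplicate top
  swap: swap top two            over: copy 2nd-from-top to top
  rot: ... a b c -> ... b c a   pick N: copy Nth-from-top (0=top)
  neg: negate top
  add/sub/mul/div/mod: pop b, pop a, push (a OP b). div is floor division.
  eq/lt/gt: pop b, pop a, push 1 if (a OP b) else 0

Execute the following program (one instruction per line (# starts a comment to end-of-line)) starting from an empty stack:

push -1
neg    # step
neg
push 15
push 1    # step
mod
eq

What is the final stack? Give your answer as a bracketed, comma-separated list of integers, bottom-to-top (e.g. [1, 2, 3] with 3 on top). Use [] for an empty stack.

Answer: [0]

Derivation:
After 'push -1': [-1]
After 'neg': [1]
After 'neg': [-1]
After 'push 15': [-1, 15]
After 'push 1': [-1, 15, 1]
After 'mod': [-1, 0]
After 'eq': [0]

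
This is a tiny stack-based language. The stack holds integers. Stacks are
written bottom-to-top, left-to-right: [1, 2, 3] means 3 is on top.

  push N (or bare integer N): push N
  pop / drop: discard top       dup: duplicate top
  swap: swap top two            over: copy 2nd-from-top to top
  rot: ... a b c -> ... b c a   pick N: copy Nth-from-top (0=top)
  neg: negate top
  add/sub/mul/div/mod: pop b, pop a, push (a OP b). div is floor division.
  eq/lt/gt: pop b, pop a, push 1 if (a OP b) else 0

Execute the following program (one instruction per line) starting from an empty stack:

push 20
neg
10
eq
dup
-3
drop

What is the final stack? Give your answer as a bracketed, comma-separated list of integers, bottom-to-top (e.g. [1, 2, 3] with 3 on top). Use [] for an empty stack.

Answer: [0, 0]

Derivation:
After 'push 20': [20]
After 'neg': [-20]
After 'push 10': [-20, 10]
After 'eq': [0]
After 'dup': [0, 0]
After 'push -3': [0, 0, -3]
After 'drop': [0, 0]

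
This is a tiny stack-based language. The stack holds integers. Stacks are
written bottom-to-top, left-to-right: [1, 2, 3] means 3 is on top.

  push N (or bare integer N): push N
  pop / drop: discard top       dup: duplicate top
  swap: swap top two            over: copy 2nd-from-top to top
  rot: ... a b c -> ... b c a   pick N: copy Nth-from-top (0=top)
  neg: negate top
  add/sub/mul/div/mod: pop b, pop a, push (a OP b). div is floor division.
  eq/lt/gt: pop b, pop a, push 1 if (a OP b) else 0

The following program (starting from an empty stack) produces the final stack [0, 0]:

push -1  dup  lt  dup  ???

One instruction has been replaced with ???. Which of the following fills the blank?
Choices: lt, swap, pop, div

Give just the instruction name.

Answer: swap

Derivation:
Stack before ???: [0, 0]
Stack after ???:  [0, 0]
Checking each choice:
  lt: produces [0]
  swap: MATCH
  pop: produces [0]
  div: division by zero


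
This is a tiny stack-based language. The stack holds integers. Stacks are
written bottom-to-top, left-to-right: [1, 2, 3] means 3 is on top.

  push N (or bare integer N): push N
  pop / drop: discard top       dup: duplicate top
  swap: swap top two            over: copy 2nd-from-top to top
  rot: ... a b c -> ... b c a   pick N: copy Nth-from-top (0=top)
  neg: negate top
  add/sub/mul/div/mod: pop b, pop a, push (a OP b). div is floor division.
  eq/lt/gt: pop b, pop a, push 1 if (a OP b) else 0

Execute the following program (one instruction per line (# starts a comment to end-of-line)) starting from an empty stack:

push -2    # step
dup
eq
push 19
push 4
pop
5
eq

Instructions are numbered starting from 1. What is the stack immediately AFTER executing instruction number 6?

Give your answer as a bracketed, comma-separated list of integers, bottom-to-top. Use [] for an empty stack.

Answer: [1, 19]

Derivation:
Step 1 ('push -2'): [-2]
Step 2 ('dup'): [-2, -2]
Step 3 ('eq'): [1]
Step 4 ('push 19'): [1, 19]
Step 5 ('push 4'): [1, 19, 4]
Step 6 ('pop'): [1, 19]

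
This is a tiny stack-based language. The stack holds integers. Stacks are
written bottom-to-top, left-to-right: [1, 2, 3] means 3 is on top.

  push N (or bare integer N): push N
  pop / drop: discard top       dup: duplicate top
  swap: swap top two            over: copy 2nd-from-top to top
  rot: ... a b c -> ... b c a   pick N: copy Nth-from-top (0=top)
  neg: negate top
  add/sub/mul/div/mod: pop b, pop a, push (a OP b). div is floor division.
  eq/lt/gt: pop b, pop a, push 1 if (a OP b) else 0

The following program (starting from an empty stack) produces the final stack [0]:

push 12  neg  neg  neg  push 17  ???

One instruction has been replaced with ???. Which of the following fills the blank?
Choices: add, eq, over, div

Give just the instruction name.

Answer: eq

Derivation:
Stack before ???: [-12, 17]
Stack after ???:  [0]
Checking each choice:
  add: produces [5]
  eq: MATCH
  over: produces [-12, 17, -12]
  div: produces [-1]


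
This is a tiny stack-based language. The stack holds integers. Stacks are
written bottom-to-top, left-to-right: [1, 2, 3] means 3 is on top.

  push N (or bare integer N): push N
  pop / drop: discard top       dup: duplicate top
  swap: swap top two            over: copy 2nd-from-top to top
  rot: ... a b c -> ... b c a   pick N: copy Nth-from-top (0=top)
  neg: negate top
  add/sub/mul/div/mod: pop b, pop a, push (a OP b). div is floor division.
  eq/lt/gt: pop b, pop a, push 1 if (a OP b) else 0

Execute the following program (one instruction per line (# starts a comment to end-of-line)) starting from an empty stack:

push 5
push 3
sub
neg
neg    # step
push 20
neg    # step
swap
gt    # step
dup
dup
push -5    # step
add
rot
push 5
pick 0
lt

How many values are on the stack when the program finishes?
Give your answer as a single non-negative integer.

After 'push 5': stack = [5] (depth 1)
After 'push 3': stack = [5, 3] (depth 2)
After 'sub': stack = [2] (depth 1)
After 'neg': stack = [-2] (depth 1)
After 'neg': stack = [2] (depth 1)
After 'push 20': stack = [2, 20] (depth 2)
After 'neg': stack = [2, -20] (depth 2)
After 'swap': stack = [-20, 2] (depth 2)
After 'gt': stack = [0] (depth 1)
After 'dup': stack = [0, 0] (depth 2)
After 'dup': stack = [0, 0, 0] (depth 3)
After 'push -5': stack = [0, 0, 0, -5] (depth 4)
After 'add': stack = [0, 0, -5] (depth 3)
After 'rot': stack = [0, -5, 0] (depth 3)
After 'push 5': stack = [0, -5, 0, 5] (depth 4)
After 'pick 0': stack = [0, -5, 0, 5, 5] (depth 5)
After 'lt': stack = [0, -5, 0, 0] (depth 4)

Answer: 4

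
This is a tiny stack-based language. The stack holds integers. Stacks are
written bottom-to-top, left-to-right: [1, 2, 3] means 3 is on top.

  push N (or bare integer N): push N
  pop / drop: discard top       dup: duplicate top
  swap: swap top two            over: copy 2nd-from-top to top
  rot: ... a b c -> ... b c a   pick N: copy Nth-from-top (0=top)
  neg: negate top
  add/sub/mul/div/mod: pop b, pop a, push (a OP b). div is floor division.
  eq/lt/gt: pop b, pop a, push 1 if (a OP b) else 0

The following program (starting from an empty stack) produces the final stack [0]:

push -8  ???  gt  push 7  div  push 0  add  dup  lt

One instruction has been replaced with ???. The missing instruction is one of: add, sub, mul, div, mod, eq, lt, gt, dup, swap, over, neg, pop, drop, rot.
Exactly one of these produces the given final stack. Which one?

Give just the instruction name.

Stack before ???: [-8]
Stack after ???:  [-8, -8]
The instruction that transforms [-8] -> [-8, -8] is: dup

Answer: dup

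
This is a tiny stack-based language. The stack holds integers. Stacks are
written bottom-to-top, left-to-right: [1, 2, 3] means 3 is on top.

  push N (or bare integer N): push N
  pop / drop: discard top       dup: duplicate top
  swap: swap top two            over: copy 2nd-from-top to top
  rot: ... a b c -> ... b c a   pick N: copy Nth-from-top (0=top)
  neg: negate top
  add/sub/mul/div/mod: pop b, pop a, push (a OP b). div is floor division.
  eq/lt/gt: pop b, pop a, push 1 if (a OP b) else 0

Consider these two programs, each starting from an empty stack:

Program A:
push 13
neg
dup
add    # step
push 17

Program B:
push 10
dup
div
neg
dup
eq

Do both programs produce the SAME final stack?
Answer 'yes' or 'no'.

Program A trace:
  After 'push 13': [13]
  After 'neg': [-13]
  After 'dup': [-13, -13]
  After 'add': [-26]
  After 'push 17': [-26, 17]
Program A final stack: [-26, 17]

Program B trace:
  After 'push 10': [10]
  After 'dup': [10, 10]
  After 'div': [1]
  After 'neg': [-1]
  After 'dup': [-1, -1]
  After 'eq': [1]
Program B final stack: [1]
Same: no

Answer: no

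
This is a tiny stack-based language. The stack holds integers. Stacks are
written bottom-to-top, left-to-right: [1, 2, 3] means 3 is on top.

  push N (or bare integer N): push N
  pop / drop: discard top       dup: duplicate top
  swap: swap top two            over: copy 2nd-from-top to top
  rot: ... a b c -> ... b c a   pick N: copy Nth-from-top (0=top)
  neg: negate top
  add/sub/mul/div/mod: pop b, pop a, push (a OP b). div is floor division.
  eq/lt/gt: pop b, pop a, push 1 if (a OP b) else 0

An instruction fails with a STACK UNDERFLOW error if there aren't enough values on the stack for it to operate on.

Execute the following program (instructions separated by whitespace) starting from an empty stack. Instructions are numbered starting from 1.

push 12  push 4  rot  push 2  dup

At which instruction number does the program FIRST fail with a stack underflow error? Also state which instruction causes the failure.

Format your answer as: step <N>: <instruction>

Answer: step 3: rot

Derivation:
Step 1 ('push 12'): stack = [12], depth = 1
Step 2 ('push 4'): stack = [12, 4], depth = 2
Step 3 ('rot'): needs 3 value(s) but depth is 2 — STACK UNDERFLOW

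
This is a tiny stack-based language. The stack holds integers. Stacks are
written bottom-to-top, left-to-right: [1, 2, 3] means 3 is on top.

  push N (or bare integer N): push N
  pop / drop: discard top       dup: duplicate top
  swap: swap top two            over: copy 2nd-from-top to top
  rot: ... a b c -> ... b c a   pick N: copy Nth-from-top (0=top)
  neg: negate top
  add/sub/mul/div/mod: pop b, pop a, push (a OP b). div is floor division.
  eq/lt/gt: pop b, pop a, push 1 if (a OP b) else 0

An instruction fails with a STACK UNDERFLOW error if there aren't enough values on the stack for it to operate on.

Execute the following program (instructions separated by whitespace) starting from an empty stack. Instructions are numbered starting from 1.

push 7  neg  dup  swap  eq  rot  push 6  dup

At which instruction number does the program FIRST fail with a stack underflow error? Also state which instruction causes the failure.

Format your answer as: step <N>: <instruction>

Step 1 ('push 7'): stack = [7], depth = 1
Step 2 ('neg'): stack = [-7], depth = 1
Step 3 ('dup'): stack = [-7, -7], depth = 2
Step 4 ('swap'): stack = [-7, -7], depth = 2
Step 5 ('eq'): stack = [1], depth = 1
Step 6 ('rot'): needs 3 value(s) but depth is 1 — STACK UNDERFLOW

Answer: step 6: rot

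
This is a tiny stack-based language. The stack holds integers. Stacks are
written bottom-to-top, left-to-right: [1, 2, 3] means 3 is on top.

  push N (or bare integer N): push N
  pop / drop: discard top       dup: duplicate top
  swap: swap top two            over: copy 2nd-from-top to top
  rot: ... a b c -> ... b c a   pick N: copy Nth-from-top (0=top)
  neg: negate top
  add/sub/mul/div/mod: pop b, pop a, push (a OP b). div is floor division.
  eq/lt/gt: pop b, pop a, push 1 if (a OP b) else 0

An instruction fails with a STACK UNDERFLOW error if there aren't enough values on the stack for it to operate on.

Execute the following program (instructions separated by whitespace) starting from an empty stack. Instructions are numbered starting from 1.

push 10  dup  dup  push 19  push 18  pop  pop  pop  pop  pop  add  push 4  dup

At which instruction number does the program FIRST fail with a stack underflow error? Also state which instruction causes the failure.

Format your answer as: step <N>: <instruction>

Step 1 ('push 10'): stack = [10], depth = 1
Step 2 ('dup'): stack = [10, 10], depth = 2
Step 3 ('dup'): stack = [10, 10, 10], depth = 3
Step 4 ('push 19'): stack = [10, 10, 10, 19], depth = 4
Step 5 ('push 18'): stack = [10, 10, 10, 19, 18], depth = 5
Step 6 ('pop'): stack = [10, 10, 10, 19], depth = 4
Step 7 ('pop'): stack = [10, 10, 10], depth = 3
Step 8 ('pop'): stack = [10, 10], depth = 2
Step 9 ('pop'): stack = [10], depth = 1
Step 10 ('pop'): stack = [], depth = 0
Step 11 ('add'): needs 2 value(s) but depth is 0 — STACK UNDERFLOW

Answer: step 11: add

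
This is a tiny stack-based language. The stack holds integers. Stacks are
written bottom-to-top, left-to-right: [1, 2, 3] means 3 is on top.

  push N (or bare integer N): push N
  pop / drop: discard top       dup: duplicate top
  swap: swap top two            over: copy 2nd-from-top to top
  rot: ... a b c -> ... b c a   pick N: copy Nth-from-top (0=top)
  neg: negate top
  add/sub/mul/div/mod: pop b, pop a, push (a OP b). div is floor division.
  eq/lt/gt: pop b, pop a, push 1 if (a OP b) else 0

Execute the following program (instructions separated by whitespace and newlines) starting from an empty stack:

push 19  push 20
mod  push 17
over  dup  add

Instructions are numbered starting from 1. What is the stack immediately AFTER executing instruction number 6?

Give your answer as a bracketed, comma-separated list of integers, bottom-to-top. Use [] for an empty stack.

Step 1 ('push 19'): [19]
Step 2 ('push 20'): [19, 20]
Step 3 ('mod'): [19]
Step 4 ('push 17'): [19, 17]
Step 5 ('over'): [19, 17, 19]
Step 6 ('dup'): [19, 17, 19, 19]

Answer: [19, 17, 19, 19]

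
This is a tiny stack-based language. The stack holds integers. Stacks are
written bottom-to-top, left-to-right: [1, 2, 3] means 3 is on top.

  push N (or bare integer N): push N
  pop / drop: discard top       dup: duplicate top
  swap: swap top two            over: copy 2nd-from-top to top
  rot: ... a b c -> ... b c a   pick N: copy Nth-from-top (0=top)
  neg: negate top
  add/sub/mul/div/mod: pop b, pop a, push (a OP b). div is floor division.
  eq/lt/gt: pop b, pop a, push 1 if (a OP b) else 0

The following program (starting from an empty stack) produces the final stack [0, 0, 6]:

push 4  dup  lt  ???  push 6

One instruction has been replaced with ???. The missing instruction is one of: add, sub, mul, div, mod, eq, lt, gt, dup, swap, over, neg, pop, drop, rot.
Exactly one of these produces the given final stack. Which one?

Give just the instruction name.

Answer: dup

Derivation:
Stack before ???: [0]
Stack after ???:  [0, 0]
The instruction that transforms [0] -> [0, 0] is: dup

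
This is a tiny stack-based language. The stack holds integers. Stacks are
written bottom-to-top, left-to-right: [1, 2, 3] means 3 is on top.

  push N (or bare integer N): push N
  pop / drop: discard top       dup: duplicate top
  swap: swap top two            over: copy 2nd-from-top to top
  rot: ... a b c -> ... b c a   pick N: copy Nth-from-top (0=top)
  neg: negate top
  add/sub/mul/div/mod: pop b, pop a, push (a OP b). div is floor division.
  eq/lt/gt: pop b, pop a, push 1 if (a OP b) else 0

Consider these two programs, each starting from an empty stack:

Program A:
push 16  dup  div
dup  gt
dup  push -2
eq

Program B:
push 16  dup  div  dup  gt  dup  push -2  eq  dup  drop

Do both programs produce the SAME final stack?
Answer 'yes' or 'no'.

Answer: yes

Derivation:
Program A trace:
  After 'push 16': [16]
  After 'dup': [16, 16]
  After 'div': [1]
  After 'dup': [1, 1]
  After 'gt': [0]
  After 'dup': [0, 0]
  After 'push -2': [0, 0, -2]
  After 'eq': [0, 0]
Program A final stack: [0, 0]

Program B trace:
  After 'push 16': [16]
  After 'dup': [16, 16]
  After 'div': [1]
  After 'dup': [1, 1]
  After 'gt': [0]
  After 'dup': [0, 0]
  After 'push -2': [0, 0, -2]
  After 'eq': [0, 0]
  After 'dup': [0, 0, 0]
  After 'drop': [0, 0]
Program B final stack: [0, 0]
Same: yes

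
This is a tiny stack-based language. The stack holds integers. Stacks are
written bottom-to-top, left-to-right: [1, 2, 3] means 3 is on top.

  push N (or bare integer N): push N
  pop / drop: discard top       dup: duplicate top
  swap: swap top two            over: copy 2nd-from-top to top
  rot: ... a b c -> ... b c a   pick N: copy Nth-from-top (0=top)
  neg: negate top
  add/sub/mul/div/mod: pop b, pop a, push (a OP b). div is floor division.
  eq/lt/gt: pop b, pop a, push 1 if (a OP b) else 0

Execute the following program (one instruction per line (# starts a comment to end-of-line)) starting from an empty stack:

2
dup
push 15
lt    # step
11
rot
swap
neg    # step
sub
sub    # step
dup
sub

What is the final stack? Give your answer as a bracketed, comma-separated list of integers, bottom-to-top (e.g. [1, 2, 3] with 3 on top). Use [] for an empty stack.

Answer: [0]

Derivation:
After 'push 2': [2]
After 'dup': [2, 2]
After 'push 15': [2, 2, 15]
After 'lt': [2, 1]
After 'push 11': [2, 1, 11]
After 'rot': [1, 11, 2]
After 'swap': [1, 2, 11]
After 'neg': [1, 2, -11]
After 'sub': [1, 13]
After 'sub': [-12]
After 'dup': [-12, -12]
After 'sub': [0]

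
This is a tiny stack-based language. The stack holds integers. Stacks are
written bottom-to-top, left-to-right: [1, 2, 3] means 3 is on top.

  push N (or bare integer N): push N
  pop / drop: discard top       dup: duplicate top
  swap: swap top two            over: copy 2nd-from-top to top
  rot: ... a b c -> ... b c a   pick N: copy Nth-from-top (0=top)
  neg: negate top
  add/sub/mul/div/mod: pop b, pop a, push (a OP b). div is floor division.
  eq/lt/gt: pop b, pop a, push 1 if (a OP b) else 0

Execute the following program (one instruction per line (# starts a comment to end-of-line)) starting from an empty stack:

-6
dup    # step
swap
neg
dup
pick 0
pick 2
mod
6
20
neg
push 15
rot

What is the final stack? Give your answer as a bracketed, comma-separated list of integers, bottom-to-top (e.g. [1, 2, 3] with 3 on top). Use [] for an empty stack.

Answer: [-6, 6, 6, 0, -20, 15, 6]

Derivation:
After 'push -6': [-6]
After 'dup': [-6, -6]
After 'swap': [-6, -6]
After 'neg': [-6, 6]
After 'dup': [-6, 6, 6]
After 'pick 0': [-6, 6, 6, 6]
After 'pick 2': [-6, 6, 6, 6, 6]
After 'mod': [-6, 6, 6, 0]
After 'push 6': [-6, 6, 6, 0, 6]
After 'push 20': [-6, 6, 6, 0, 6, 20]
After 'neg': [-6, 6, 6, 0, 6, -20]
After 'push 15': [-6, 6, 6, 0, 6, -20, 15]
After 'rot': [-6, 6, 6, 0, -20, 15, 6]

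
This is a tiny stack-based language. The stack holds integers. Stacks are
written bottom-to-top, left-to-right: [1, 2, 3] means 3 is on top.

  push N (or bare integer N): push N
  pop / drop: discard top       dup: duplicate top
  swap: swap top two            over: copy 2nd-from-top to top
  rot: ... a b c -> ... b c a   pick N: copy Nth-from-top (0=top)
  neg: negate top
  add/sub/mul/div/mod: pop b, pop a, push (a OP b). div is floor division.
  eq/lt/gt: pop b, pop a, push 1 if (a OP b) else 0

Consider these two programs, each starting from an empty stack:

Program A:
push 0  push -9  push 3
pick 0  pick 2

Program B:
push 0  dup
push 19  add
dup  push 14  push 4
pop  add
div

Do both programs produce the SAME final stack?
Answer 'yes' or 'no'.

Answer: no

Derivation:
Program A trace:
  After 'push 0': [0]
  After 'push -9': [0, -9]
  After 'push 3': [0, -9, 3]
  After 'pick 0': [0, -9, 3, 3]
  After 'pick 2': [0, -9, 3, 3, -9]
Program A final stack: [0, -9, 3, 3, -9]

Program B trace:
  After 'push 0': [0]
  After 'dup': [0, 0]
  After 'push 19': [0, 0, 19]
  After 'add': [0, 19]
  After 'dup': [0, 19, 19]
  After 'push 14': [0, 19, 19, 14]
  After 'push 4': [0, 19, 19, 14, 4]
  After 'pop': [0, 19, 19, 14]
  After 'add': [0, 19, 33]
  After 'div': [0, 0]
Program B final stack: [0, 0]
Same: no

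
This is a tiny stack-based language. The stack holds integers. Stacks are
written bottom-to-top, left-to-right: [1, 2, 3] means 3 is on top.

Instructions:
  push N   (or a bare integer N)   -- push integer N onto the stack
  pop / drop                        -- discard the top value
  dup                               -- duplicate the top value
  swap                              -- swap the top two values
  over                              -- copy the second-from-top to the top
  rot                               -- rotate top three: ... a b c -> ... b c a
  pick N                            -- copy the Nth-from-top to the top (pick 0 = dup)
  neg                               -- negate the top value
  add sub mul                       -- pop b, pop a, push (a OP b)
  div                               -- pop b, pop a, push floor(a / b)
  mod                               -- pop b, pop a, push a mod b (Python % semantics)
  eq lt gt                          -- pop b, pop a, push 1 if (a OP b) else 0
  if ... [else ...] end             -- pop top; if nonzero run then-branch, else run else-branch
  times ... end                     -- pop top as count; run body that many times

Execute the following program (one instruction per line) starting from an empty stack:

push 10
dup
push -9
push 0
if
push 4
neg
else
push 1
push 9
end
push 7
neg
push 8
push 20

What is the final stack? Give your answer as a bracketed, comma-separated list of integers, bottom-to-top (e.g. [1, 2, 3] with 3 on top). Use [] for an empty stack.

Answer: [10, 10, -9, 1, 9, -7, 8, 20]

Derivation:
After 'push 10': [10]
After 'dup': [10, 10]
After 'push -9': [10, 10, -9]
After 'push 0': [10, 10, -9, 0]
After 'if': [10, 10, -9]
After 'push 1': [10, 10, -9, 1]
After 'push 9': [10, 10, -9, 1, 9]
After 'push 7': [10, 10, -9, 1, 9, 7]
After 'neg': [10, 10, -9, 1, 9, -7]
After 'push 8': [10, 10, -9, 1, 9, -7, 8]
After 'push 20': [10, 10, -9, 1, 9, -7, 8, 20]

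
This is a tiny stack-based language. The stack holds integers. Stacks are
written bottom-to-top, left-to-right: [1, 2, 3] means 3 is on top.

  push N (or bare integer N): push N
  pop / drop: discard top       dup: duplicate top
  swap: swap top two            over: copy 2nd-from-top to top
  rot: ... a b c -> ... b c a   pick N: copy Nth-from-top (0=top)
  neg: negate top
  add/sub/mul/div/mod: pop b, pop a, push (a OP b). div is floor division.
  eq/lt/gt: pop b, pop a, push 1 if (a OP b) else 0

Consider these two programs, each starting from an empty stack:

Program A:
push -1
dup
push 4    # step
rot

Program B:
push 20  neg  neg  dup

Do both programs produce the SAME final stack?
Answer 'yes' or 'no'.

Answer: no

Derivation:
Program A trace:
  After 'push -1': [-1]
  After 'dup': [-1, -1]
  After 'push 4': [-1, -1, 4]
  After 'rot': [-1, 4, -1]
Program A final stack: [-1, 4, -1]

Program B trace:
  After 'push 20': [20]
  After 'neg': [-20]
  After 'neg': [20]
  After 'dup': [20, 20]
Program B final stack: [20, 20]
Same: no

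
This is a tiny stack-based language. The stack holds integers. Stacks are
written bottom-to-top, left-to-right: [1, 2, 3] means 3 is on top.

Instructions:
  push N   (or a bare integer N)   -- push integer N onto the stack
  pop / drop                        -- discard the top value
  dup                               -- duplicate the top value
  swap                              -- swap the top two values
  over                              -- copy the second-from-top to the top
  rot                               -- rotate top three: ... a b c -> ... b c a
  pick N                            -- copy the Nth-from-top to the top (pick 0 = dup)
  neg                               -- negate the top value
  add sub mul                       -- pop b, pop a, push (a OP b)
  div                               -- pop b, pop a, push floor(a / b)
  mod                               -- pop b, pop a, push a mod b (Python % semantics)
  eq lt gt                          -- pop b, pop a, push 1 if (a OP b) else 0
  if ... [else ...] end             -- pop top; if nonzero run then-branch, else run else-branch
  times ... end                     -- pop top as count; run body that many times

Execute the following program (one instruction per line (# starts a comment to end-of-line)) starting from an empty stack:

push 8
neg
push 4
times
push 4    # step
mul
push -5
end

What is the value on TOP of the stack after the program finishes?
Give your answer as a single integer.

Answer: -5

Derivation:
After 'push 8': [8]
After 'neg': [-8]
After 'push 4': [-8, 4]
After 'times': [-8]
After 'push 4': [-8, 4]
After 'mul': [-32]
After 'push -5': [-32, -5]
After 'push 4': [-32, -5, 4]
After 'mul': [-32, -20]
After 'push -5': [-32, -20, -5]
After 'push 4': [-32, -20, -5, 4]
After 'mul': [-32, -20, -20]
After 'push -5': [-32, -20, -20, -5]
After 'push 4': [-32, -20, -20, -5, 4]
After 'mul': [-32, -20, -20, -20]
After 'push -5': [-32, -20, -20, -20, -5]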